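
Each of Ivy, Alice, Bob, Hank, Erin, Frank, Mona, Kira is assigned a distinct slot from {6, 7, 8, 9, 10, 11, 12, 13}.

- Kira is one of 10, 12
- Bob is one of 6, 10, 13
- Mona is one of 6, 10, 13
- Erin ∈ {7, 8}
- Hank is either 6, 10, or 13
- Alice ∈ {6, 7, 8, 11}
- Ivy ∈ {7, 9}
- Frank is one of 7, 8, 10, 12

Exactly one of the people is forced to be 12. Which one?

The 8 variables together cover exactly {6, 7, 8, 9, 10, 11, 12, 13} — 8 values for 8 variables — and 9 appears only in Ivy's list, so Ivy = 9.
The 7 still-open variables together cover exactly {6, 7, 8, 10, 11, 12, 13} — 7 values for 7 variables — and 11 appears only in Alice's list, so Alice = 11.
The 3 variables Bob, Hank, Mona are confined to {6, 10, 13}, which locks those values in; drop them from Frank, Kira.
So 12 goes to Kira.

Kira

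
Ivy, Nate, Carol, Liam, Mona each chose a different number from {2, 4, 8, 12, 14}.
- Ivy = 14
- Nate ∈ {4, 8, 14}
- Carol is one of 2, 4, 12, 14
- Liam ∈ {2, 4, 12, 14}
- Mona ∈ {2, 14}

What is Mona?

2

Ivy must be 14 (only option left). Eliminate 14 elsewhere: Nate, Carol, Liam, Mona.
So Mona = 2.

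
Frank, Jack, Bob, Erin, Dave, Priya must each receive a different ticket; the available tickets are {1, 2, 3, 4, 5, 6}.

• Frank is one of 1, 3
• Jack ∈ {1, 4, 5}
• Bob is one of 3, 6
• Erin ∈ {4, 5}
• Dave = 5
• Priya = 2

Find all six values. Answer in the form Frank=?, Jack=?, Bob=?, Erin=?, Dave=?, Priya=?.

Dave's domain is down to {5}, so Dave = 5. Strike 5 from Jack, Erin.
Priya has just one choice, so Priya = 2.
Erin has just one choice, so Erin = 4. Strike 4 from Jack.
Jack must be 1 (only option left). Strike 1 from Frank.
Frank has just one choice, so Frank = 3. Eliminate 3 elsewhere: Bob.
Bob has just one choice, so Bob = 6.

Frank=3, Jack=1, Bob=6, Erin=4, Dave=5, Priya=2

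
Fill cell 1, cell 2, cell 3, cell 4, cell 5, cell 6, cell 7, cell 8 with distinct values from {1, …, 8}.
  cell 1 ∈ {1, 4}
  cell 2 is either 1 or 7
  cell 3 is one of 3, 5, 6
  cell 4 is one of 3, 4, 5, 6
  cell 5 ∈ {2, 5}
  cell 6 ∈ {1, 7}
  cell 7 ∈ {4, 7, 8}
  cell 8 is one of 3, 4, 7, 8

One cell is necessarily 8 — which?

cell 7

The 8 variables together cover exactly {1, 2, 3, 4, 5, 6, 7, 8} — 8 values for 8 variables — and 2 appears only in cell 5's list, so cell 5 = 2.
cell 2 and cell 6 between them cover only {1, 7} — a naked pair. Remove those values from cell 1, cell 7, cell 8.
That leaves cell 1 = 4. Strike 4 from cell 4, cell 7, cell 8.
So 8 goes to cell 7.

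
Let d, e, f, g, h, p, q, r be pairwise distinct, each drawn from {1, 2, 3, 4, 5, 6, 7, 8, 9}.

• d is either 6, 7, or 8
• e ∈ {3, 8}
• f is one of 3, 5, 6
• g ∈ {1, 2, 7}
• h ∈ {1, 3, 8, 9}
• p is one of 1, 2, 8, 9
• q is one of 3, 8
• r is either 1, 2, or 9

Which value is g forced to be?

7

The 8 variables draw from only 8 values {1, 2, 3, 5, 6, 7, 8, 9}, so each is used; only f can be 5, hence f = 5.
The 7 still-open variables together cover exactly {1, 2, 3, 6, 7, 8, 9} — 7 values for 7 variables — and 6 appears only in d's list, so d = 6.
Among the 6 still-open variables, 7 fits only g (and all 6 values in {1, 2, 3, 7, 8, 9} must be used), so g = 7.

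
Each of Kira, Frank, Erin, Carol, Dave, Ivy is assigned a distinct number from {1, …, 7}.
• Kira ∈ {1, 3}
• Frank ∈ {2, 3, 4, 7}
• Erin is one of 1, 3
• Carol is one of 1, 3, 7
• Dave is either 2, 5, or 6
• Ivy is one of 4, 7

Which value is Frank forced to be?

2

Kira and Erin between them cover only {1, 3} — a naked pair. Remove those values from Frank, Carol.
Carol's domain is down to {7}, so Carol = 7. Eliminate 7 elsewhere: Frank, Ivy.
Ivy must be 4 (only option left). So Frank can't be 4.
So Frank = 2.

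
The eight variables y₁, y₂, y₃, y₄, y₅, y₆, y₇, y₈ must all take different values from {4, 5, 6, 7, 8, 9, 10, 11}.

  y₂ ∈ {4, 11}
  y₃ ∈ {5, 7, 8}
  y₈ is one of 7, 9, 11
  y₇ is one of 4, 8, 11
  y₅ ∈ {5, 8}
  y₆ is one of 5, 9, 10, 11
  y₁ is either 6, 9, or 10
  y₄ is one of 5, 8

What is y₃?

7

Among the 8 variables, 6 fits only y₁ (and all 8 values in {4, 5, 6, 7, 8, 9, 10, 11} must be used), so y₁ = 6.
The 7 still-open variables together cover exactly {4, 5, 7, 8, 9, 10, 11} — 7 values for 7 variables — and 10 appears only in y₆'s list, so y₆ = 10.
The 6 still-open variables draw from only 6 values {4, 5, 7, 8, 9, 11}, so each is used; only y₈ can be 9, hence y₈ = 9.
Among the 5 still-open variables, 7 fits only y₃ (and all 5 values in {4, 5, 7, 8, 11} must be used), so y₃ = 7.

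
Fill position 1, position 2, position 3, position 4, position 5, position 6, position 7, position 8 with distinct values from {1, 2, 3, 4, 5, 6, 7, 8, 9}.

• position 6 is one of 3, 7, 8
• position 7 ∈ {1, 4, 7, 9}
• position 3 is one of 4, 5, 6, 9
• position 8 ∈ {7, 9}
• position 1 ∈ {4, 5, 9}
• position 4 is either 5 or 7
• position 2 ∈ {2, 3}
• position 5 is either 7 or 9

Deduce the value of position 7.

1

The 2 variables position 5 and position 8 are confined to {7, 9}, which locks those values in; drop them from position 1, position 3, position 4, position 6, position 7.
That leaves position 4 = 5. Strike 5 from position 1, position 3.
position 1 must be 4 (only option left). Strike 4 from position 3, position 7.
So position 7 = 1.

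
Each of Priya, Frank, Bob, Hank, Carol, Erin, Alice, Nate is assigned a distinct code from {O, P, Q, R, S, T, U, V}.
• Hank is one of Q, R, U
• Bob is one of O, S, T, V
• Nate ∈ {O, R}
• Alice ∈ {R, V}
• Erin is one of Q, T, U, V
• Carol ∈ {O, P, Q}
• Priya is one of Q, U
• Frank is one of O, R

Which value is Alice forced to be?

Among the 8 variables, P fits only Carol (and all 8 values in {O, P, Q, R, S, T, U, V} must be used), so Carol = P.
The 7 still-open variables together cover exactly {O, Q, R, S, T, U, V} — 7 values for 7 variables — and S appears only in Bob's list, so Bob = S.
The 6 still-open variables together cover exactly {O, Q, R, T, U, V} — 6 values for 6 variables — and T appears only in Erin's list, so Erin = T.
The 5 still-open variables draw from only 5 values {O, Q, R, U, V}, so each is used; only Alice can be V, hence Alice = V.

V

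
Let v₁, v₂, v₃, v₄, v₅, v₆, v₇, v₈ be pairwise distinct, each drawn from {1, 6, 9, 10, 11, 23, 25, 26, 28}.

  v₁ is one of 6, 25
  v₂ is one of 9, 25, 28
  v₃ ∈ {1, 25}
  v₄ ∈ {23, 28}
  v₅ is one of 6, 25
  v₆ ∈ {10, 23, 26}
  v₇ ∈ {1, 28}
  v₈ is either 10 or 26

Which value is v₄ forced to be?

23

The 8 variables together cover exactly {1, 6, 9, 10, 23, 25, 26, 28} — 8 values for 8 variables — and 9 appears only in v₂'s list, so v₂ = 9.
v₁ and v₅ between them cover only {6, 25} — a naked pair. Remove those values from v₃.
v₃ must be 1 (only option left). Remove 1 from v₇.
v₇ has just one choice, so v₇ = 28. So v₄ can't be 28.
So v₄ = 23.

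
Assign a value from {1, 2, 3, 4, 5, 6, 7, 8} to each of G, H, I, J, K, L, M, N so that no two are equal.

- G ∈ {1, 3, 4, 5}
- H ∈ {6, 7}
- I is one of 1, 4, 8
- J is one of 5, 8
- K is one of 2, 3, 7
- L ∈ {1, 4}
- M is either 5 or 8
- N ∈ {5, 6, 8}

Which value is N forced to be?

The 8 variables together cover exactly {1, 2, 3, 4, 5, 6, 7, 8} — 8 values for 8 variables — and 2 appears only in K's list, so K = 2.
The 7 still-open variables draw from only 7 values {1, 3, 4, 5, 6, 7, 8}, so each is used; only G can be 3, hence G = 3.
The 6 still-open variables draw from only 6 values {1, 4, 5, 6, 7, 8}, so each is used; only H can be 7, hence H = 7.
The 5 still-open variables draw from only 5 values {1, 4, 5, 6, 8}, so each is used; only N can be 6, hence N = 6.

6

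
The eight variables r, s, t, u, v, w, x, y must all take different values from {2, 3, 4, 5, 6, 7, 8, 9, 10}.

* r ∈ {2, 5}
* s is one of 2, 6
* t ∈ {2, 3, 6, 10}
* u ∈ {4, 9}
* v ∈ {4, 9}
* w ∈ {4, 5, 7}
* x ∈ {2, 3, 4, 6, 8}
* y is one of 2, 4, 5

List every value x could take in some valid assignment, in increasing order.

u and v between them cover only {4, 9} — a naked pair. Remove those values from w, x, y.
r and y between them cover only {2, 5} — a naked pair. Remove those values from s, t, w, x.
s must be 6 (only option left). Remove 6 from t, x.
w must be 7 (only option left).
No further eliminations apply; x can still be any of 3, 8.

3, 8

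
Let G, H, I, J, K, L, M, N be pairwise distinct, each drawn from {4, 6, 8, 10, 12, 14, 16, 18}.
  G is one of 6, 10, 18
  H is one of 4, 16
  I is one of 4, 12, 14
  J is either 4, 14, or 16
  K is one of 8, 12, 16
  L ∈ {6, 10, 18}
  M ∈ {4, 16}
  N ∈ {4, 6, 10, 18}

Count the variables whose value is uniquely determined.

The 8 variables together cover exactly {4, 6, 8, 10, 12, 14, 16, 18} — 8 values for 8 variables — and 8 appears only in K's list, so K = 8.
The 7 still-open variables draw from only 7 values {4, 6, 10, 12, 14, 16, 18}, so each is used; only I can be 12, hence I = 12.
The 6 still-open variables draw from only 6 values {4, 6, 10, 14, 16, 18}, so each is used; only J can be 14, hence J = 14.
H and M share exactly the 2 values {4, 16}; by pigeonhole those values go to them, so strike 4, 16 from N.
Determined: I=12, J=14, K=8. The other variables each still have more than one consistent value. That makes 3.

3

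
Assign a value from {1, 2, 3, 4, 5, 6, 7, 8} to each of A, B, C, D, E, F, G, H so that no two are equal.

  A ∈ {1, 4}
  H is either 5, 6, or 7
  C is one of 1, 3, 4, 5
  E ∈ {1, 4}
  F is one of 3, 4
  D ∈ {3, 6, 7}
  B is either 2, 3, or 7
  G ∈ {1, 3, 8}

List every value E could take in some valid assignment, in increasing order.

The 8 variables draw from only 8 values {1, 2, 3, 4, 5, 6, 7, 8}, so each is used; only B can be 2, hence B = 2.
The 7 still-open variables together cover exactly {1, 3, 4, 5, 6, 7, 8} — 7 values for 7 variables — and 8 appears only in G's list, so G = 8.
The 2 variables A and E are confined to {1, 4}, which locks those values in; drop them from C, F.
F's domain is down to {3}, so F = 3. Remove 3 from C, D.
C's domain is down to {5}, so C = 5. So H can't be 5.
No further eliminations apply; E can still be any of 1, 4.

1, 4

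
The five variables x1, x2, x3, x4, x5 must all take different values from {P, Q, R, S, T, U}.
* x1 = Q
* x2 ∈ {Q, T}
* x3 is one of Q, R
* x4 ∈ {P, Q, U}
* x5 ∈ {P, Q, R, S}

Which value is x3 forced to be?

x1 has just one choice, so x1 = Q. Remove Q from x2, x3, x4, x5.
So x3 = R.

R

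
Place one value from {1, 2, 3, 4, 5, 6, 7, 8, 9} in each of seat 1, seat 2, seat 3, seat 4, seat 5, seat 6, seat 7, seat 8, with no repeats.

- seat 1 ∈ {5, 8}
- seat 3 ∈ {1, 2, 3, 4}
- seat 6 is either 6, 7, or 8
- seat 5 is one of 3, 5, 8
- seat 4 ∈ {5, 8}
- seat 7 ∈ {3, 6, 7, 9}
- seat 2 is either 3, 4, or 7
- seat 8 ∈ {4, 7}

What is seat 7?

9

seat 1 and seat 4 share exactly the 2 values {5, 8}; by pigeonhole those values go to them, so strike 5, 8 from seat 5, seat 6.
seat 5 must be 3 (only option left). Eliminate 3 elsewhere: seat 2, seat 3, seat 7.
seat 2 and seat 8 between them cover only {4, 7} — a naked pair. Remove those values from seat 3, seat 6, seat 7.
seat 6's domain is down to {6}, so seat 6 = 6. So seat 7 can't be 6.
So seat 7 = 9.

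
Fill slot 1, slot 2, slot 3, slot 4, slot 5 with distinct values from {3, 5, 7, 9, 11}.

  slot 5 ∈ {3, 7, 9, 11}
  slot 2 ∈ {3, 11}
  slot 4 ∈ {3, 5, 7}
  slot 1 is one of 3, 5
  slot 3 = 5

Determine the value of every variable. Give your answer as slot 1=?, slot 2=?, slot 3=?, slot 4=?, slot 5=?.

slot 1=3, slot 2=11, slot 3=5, slot 4=7, slot 5=9

slot 3's domain is down to {5}, so slot 3 = 5. Strike 5 from slot 1, slot 4.
slot 1 must be 3 (only option left). Strike 3 from slot 2, slot 4, slot 5.
That leaves slot 2 = 11. Strike 11 from slot 5.
slot 4 must be 7 (only option left). Remove 7 from slot 5.
slot 5 must be 9 (only option left).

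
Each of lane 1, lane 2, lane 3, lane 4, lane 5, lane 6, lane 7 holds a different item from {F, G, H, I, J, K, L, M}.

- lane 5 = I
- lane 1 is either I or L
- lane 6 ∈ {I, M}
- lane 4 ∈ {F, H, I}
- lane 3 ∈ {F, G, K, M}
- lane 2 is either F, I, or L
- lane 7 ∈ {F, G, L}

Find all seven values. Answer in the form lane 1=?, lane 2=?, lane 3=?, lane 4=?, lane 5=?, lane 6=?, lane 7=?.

lane 1=L, lane 2=F, lane 3=K, lane 4=H, lane 5=I, lane 6=M, lane 7=G

lane 5 must be I (only option left). So lane 1, lane 2, lane 4, lane 6 can't be I.
That leaves lane 6 = M. Remove M from lane 3.
lane 1's domain is down to {L}, so lane 1 = L. Strike L from lane 2, lane 7.
lane 2 has just one choice, so lane 2 = F. Eliminate F elsewhere: lane 3, lane 4, lane 7.
lane 4's domain is down to {H}, so lane 4 = H.
That leaves lane 7 = G. Eliminate G elsewhere: lane 3.
lane 3's domain is down to {K}, so lane 3 = K.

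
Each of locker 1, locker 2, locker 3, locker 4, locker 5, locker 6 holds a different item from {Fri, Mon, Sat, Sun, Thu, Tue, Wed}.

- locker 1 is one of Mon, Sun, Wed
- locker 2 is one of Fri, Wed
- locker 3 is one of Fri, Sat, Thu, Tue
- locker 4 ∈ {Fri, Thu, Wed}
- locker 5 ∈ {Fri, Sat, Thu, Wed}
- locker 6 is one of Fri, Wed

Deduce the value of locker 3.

locker 2 and locker 6 share exactly the 2 values {Fri, Wed}; by pigeonhole those values go to them, so strike Fri, Wed from locker 1, locker 3, locker 4, locker 5.
That leaves locker 4 = Thu. Remove Thu from locker 3, locker 5.
locker 5's domain is down to {Sat}, so locker 5 = Sat. Remove Sat from locker 3.
So locker 3 = Tue.

Tue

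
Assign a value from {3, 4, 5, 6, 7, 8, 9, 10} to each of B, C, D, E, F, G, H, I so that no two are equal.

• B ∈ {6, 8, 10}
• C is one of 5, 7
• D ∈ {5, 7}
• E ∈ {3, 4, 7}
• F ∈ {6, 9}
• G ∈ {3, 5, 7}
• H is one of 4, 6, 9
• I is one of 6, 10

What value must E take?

4

The 8 variables draw from only 8 values {3, 4, 5, 6, 7, 8, 9, 10}, so each is used; only B can be 8, hence B = 8.
The 7 still-open variables draw from only 7 values {3, 4, 5, 6, 7, 9, 10}, so each is used; only I can be 10, hence I = 10.
The 2 variables C and D are confined to {5, 7}, which locks those values in; drop them from E, G.
G's domain is down to {3}, so G = 3. Strike 3 from E.
So E = 4.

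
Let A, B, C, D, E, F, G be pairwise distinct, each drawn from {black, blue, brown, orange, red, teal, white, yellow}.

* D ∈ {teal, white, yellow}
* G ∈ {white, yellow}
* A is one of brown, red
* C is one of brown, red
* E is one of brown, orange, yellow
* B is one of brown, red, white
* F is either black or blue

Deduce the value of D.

A and C between them cover only {brown, red} — a naked pair. Remove those values from B, E.
That leaves B = white. Strike white from D, G.
G's domain is down to {yellow}, so G = yellow. Eliminate yellow elsewhere: D, E.
So D = teal.

teal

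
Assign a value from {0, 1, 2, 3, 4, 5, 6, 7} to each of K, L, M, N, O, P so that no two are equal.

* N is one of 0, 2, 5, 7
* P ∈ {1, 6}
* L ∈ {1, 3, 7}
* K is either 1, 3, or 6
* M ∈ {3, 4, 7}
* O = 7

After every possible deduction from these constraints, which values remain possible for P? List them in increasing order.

O must be 7 (only option left). Remove 7 from L, M, N.
K, L, P share exactly the 3 values {1, 3, 6}; by pigeonhole those values go to them, so strike 1, 3, 6 from M.
M has just one choice, so M = 4.
No further eliminations apply; P can still be any of 1, 6.

1, 6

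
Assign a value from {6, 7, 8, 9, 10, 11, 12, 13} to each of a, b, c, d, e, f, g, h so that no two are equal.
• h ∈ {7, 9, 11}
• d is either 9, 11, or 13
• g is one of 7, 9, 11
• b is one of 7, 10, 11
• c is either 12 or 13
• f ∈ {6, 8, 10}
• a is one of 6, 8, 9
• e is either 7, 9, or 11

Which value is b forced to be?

The 8 variables together cover exactly {6, 7, 8, 9, 10, 11, 12, 13} — 8 values for 8 variables — and 12 appears only in c's list, so c = 12.
The 7 still-open variables together cover exactly {6, 7, 8, 9, 10, 11, 13} — 7 values for 7 variables — and 13 appears only in d's list, so d = 13.
e, g, h between them cover only {7, 9, 11} — a naked triple. Remove those values from a, b.
So b = 10.

10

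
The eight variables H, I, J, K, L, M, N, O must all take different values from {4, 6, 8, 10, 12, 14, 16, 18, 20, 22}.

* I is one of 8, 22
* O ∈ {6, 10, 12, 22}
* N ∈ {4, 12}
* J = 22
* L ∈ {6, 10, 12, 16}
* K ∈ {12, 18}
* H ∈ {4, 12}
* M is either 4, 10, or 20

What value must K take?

J has just one choice, so J = 22. Eliminate 22 elsewhere: I, O.
I has just one choice, so I = 8.
The 2 variables H and N are confined to {4, 12}, which locks those values in; drop them from K, L, M, O.
So K = 18.

18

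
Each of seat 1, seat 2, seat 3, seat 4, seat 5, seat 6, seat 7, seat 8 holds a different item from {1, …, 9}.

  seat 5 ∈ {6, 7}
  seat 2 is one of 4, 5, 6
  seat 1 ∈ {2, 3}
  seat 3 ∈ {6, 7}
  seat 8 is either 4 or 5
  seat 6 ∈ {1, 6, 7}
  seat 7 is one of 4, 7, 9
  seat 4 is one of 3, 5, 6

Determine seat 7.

9

The 8 variables together cover exactly {1, 2, 3, 4, 5, 6, 7, 9} — 8 values for 8 variables — and 1 appears only in seat 6's list, so seat 6 = 1.
The 7 still-open variables draw from only 7 values {2, 3, 4, 5, 6, 7, 9}, so each is used; only seat 1 can be 2, hence seat 1 = 2.
The 6 still-open variables draw from only 6 values {3, 4, 5, 6, 7, 9}, so each is used; only seat 4 can be 3, hence seat 4 = 3.
The 5 still-open variables together cover exactly {4, 5, 6, 7, 9} — 5 values for 5 variables — and 9 appears only in seat 7's list, so seat 7 = 9.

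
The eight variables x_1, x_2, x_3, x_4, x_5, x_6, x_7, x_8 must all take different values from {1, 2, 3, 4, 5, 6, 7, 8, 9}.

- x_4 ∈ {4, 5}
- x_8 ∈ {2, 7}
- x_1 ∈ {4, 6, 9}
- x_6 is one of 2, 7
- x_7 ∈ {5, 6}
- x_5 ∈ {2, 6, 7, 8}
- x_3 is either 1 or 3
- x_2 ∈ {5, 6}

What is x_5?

8

x_2 and x_7 between them cover only {5, 6} — a naked pair. Remove those values from x_1, x_4, x_5.
x_4 must be 4 (only option left). So x_1 can't be 4.
That leaves x_1 = 9.
The 2 variables x_6 and x_8 are confined to {2, 7}, which locks those values in; drop them from x_5.
So x_5 = 8.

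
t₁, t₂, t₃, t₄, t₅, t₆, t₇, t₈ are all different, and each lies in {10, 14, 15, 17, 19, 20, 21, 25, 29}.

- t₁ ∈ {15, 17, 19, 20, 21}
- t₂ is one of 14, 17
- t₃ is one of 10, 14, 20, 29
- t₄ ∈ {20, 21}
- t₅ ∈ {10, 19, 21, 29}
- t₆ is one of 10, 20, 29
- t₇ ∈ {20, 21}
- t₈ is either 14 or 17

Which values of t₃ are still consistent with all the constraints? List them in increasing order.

10, 29

The 8 variables draw from only 8 values {10, 14, 15, 17, 19, 20, 21, 29}, so each is used; only t₁ can be 15, hence t₁ = 15.
The 7 still-open variables draw from only 7 values {10, 14, 17, 19, 20, 21, 29}, so each is used; only t₅ can be 19, hence t₅ = 19.
t₂ and t₈ between them cover only {14, 17} — a naked pair. Remove those values from t₃.
The 2 variables t₄ and t₇ are confined to {20, 21}, which locks those values in; drop them from t₃, t₆.
No further eliminations apply; t₃ can still be any of 10, 29.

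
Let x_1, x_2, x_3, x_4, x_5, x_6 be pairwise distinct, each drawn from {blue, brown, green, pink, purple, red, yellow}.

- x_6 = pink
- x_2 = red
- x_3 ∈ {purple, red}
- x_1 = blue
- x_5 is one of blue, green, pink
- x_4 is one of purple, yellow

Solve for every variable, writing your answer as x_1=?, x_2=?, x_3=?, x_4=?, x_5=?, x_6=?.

x_1=blue, x_2=red, x_3=purple, x_4=yellow, x_5=green, x_6=pink

x_1 must be blue (only option left). So x_5 can't be blue.
x_2's domain is down to {red}, so x_2 = red. Strike red from x_3.
x_3 must be purple (only option left). Remove purple from x_4.
x_4's domain is down to {yellow}, so x_4 = yellow.
x_6 has just one choice, so x_6 = pink. So x_5 can't be pink.
x_5 has just one choice, so x_5 = green.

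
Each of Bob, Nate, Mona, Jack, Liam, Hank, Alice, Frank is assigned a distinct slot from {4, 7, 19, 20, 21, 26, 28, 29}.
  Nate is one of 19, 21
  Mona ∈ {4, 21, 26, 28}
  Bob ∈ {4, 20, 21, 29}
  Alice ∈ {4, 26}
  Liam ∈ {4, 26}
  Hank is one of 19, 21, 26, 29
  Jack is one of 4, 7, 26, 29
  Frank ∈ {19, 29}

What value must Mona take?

The 8 variables together cover exactly {4, 7, 19, 20, 21, 26, 28, 29} — 8 values for 8 variables — and 7 appears only in Jack's list, so Jack = 7.
The 7 still-open variables together cover exactly {4, 19, 20, 21, 26, 28, 29} — 7 values for 7 variables — and 20 appears only in Bob's list, so Bob = 20.
The 6 still-open variables draw from only 6 values {4, 19, 21, 26, 28, 29}, so each is used; only Mona can be 28, hence Mona = 28.

28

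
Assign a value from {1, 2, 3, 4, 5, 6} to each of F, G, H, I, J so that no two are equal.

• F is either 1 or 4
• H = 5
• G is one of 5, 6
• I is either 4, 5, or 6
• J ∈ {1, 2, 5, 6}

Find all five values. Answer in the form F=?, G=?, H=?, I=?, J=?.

F=1, G=6, H=5, I=4, J=2

H's domain is down to {5}, so H = 5. Eliminate 5 elsewhere: G, I, J.
G has just one choice, so G = 6. Eliminate 6 elsewhere: I, J.
I's domain is down to {4}, so I = 4. Eliminate 4 elsewhere: F.
That leaves F = 1. Remove 1 from J.
That leaves J = 2.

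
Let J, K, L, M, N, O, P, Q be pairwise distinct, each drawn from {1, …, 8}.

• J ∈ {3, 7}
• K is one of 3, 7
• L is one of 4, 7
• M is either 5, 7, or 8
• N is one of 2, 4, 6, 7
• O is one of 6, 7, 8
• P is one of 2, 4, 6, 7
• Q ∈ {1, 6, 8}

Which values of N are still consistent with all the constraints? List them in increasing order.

The 8 variables together cover exactly {1, 2, 3, 4, 5, 6, 7, 8} — 8 values for 8 variables — and 1 appears only in Q's list, so Q = 1.
The 7 still-open variables draw from only 7 values {2, 3, 4, 5, 6, 7, 8}, so each is used; only M can be 5, hence M = 5.
The 6 still-open variables together cover exactly {2, 3, 4, 6, 7, 8} — 6 values for 6 variables — and 8 appears only in O's list, so O = 8.
J and K share exactly the 2 values {3, 7}; by pigeonhole those values go to them, so strike 3, 7 from L, N, P.
L must be 4 (only option left). Strike 4 from N, P.
No further eliminations apply; N can still be any of 2, 6.

2, 6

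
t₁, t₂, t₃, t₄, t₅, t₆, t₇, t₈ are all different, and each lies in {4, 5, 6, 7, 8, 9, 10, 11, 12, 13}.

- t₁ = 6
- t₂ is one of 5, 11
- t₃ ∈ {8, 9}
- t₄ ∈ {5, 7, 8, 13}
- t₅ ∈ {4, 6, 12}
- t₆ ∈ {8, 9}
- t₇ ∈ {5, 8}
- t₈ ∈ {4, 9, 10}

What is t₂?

t₁'s domain is down to {6}, so t₁ = 6. Eliminate 6 elsewhere: t₅.
The 2 variables t₃ and t₆ are confined to {8, 9}, which locks those values in; drop them from t₄, t₇, t₈.
t₇'s domain is down to {5}, so t₇ = 5. Remove 5 from t₂, t₄.
So t₂ = 11.

11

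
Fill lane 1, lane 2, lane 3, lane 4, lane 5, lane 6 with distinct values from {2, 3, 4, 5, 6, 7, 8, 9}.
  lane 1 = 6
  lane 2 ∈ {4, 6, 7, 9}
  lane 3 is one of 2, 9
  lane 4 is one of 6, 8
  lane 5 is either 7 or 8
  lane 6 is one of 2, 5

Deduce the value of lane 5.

lane 1 must be 6 (only option left). Eliminate 6 elsewhere: lane 2, lane 4.
lane 4's domain is down to {8}, so lane 4 = 8. Strike 8 from lane 5.
So lane 5 = 7.

7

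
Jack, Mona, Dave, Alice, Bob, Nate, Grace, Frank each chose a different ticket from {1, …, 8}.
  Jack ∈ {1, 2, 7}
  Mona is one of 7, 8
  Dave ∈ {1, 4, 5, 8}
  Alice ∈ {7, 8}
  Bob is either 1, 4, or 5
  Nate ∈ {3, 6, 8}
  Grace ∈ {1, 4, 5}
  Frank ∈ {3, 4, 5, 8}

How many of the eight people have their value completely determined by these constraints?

3

Among the 8 variables, 2 fits only Jack (and all 8 values in {1, 2, 3, 4, 5, 6, 7, 8} must be used), so Jack = 2.
Among the 7 still-open variables, 6 fits only Nate (and all 7 values in {1, 3, 4, 5, 6, 7, 8} must be used), so Nate = 6.
The 6 still-open variables together cover exactly {1, 3, 4, 5, 7, 8} — 6 values for 6 variables — and 3 appears only in Frank's list, so Frank = 3.
Mona and Alice between them cover only {7, 8} — a naked pair. Remove those values from Dave.
Determined: Jack=2, Nate=6, Frank=3. The other people each still have more than one consistent value. That makes 3.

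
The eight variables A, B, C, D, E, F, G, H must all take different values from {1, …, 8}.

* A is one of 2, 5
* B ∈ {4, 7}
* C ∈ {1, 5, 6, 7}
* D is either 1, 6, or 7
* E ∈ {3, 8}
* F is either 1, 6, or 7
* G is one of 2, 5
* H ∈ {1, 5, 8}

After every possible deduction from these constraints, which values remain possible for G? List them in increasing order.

The 8 variables draw from only 8 values {1, 2, 3, 4, 5, 6, 7, 8}, so each is used; only E can be 3, hence E = 3.
Among the 7 still-open variables, 4 fits only B (and all 7 values in {1, 2, 4, 5, 6, 7, 8} must be used), so B = 4.
The 6 still-open variables draw from only 6 values {1, 2, 5, 6, 7, 8}, so each is used; only H can be 8, hence H = 8.
The 2 variables A and G are confined to {2, 5}, which locks those values in; drop them from C.
No further eliminations apply; G can still be any of 2, 5.

2, 5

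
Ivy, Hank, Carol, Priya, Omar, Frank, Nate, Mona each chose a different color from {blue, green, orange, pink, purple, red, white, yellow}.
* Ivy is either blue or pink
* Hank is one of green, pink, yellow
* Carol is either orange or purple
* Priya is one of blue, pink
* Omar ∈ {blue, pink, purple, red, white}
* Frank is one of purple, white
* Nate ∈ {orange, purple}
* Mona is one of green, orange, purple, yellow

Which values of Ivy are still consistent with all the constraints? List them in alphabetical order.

Among the 8 variables, red fits only Omar (and all 8 values in {blue, green, orange, pink, purple, red, white, yellow} must be used), so Omar = red.
The 7 still-open variables together cover exactly {blue, green, orange, pink, purple, white, yellow} — 7 values for 7 variables — and white appears only in Frank's list, so Frank = white.
Ivy and Priya share exactly the 2 values {blue, pink}; by pigeonhole those values go to them, so strike blue, pink from Hank.
Carol and Nate share exactly the 2 values {orange, purple}; by pigeonhole those values go to them, so strike orange, purple from Mona.
No further eliminations apply; Ivy can still be any of blue, pink.

blue, pink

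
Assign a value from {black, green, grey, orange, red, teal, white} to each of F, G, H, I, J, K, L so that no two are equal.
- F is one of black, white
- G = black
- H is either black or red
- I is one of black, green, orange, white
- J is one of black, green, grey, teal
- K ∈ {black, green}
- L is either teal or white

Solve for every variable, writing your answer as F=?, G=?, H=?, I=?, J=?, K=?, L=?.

F=white, G=black, H=red, I=orange, J=grey, K=green, L=teal

G's domain is down to {black}, so G = black. Strike black from F, H, I, J, K.
H's domain is down to {red}, so H = red.
K has just one choice, so K = green. Eliminate green elsewhere: I, J.
That leaves F = white. Eliminate white elsewhere: I, L.
That leaves I = orange.
L must be teal (only option left). Eliminate teal elsewhere: J.
J must be grey (only option left).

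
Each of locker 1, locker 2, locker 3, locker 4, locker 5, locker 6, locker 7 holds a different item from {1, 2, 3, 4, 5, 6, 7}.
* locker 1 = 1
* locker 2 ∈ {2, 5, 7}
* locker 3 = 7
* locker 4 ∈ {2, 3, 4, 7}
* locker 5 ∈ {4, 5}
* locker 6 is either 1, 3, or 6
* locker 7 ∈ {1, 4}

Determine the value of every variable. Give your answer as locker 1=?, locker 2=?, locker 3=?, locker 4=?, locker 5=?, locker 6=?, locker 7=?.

locker 1 must be 1 (only option left). Eliminate 1 elsewhere: locker 6, locker 7.
That leaves locker 3 = 7. So locker 2, locker 4 can't be 7.
locker 7 must be 4 (only option left). So locker 4, locker 5 can't be 4.
locker 5 has just one choice, so locker 5 = 5. Strike 5 from locker 2.
locker 2's domain is down to {2}, so locker 2 = 2. Remove 2 from locker 4.
locker 4's domain is down to {3}, so locker 4 = 3. Eliminate 3 elsewhere: locker 6.
locker 6 must be 6 (only option left).

locker 1=1, locker 2=2, locker 3=7, locker 4=3, locker 5=5, locker 6=6, locker 7=4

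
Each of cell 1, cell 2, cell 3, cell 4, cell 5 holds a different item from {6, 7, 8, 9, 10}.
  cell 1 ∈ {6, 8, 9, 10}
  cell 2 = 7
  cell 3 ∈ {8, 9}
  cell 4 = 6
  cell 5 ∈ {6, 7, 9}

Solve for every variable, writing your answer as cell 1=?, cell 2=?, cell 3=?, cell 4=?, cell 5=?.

cell 1=10, cell 2=7, cell 3=8, cell 4=6, cell 5=9

cell 2's domain is down to {7}, so cell 2 = 7. Strike 7 from cell 5.
cell 4's domain is down to {6}, so cell 4 = 6. So cell 1, cell 5 can't be 6.
cell 5 must be 9 (only option left). So cell 1, cell 3 can't be 9.
cell 3 must be 8 (only option left). Eliminate 8 elsewhere: cell 1.
cell 1 has just one choice, so cell 1 = 10.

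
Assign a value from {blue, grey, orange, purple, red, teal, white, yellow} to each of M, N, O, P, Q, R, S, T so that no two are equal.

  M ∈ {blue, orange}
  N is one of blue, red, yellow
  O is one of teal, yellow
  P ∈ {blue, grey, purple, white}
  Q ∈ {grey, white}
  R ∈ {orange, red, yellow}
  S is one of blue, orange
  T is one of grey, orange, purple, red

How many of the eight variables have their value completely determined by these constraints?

1

The 8 variables together cover exactly {blue, grey, orange, purple, red, teal, white, yellow} — 8 values for 8 variables — and teal appears only in O's list, so O = teal.
M and S between them cover only {blue, orange} — a naked pair. Remove those values from N, P, R, T.
N and R share exactly the 2 values {red, yellow}; by pigeonhole those values go to them, so strike red, yellow from T.
Determined: O=teal. The other variables each still have more than one consistent value. That makes 1.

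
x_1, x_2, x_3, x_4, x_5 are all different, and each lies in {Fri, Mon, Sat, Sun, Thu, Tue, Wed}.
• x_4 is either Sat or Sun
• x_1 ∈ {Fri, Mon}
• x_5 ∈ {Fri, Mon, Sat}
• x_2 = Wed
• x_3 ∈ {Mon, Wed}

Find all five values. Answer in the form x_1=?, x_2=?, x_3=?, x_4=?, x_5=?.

x_2 must be Wed (only option left). So x_3 can't be Wed.
x_3 must be Mon (only option left). Remove Mon from x_1, x_5.
x_1 must be Fri (only option left). Remove Fri from x_5.
x_5 has just one choice, so x_5 = Sat. Eliminate Sat elsewhere: x_4.
That leaves x_4 = Sun.

x_1=Fri, x_2=Wed, x_3=Mon, x_4=Sun, x_5=Sat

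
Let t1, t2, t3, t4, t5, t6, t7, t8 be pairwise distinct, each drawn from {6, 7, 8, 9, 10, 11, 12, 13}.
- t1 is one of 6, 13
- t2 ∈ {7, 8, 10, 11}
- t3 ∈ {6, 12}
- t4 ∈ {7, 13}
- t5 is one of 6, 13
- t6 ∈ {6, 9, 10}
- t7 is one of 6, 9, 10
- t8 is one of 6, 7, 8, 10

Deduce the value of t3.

The 8 variables together cover exactly {6, 7, 8, 9, 10, 11, 12, 13} — 8 values for 8 variables — and 11 appears only in t2's list, so t2 = 11.
Among the 7 still-open variables, 8 fits only t8 (and all 7 values in {6, 7, 8, 9, 10, 12, 13} must be used), so t8 = 8.
The 6 still-open variables together cover exactly {6, 7, 9, 10, 12, 13} — 6 values for 6 variables — and 7 appears only in t4's list, so t4 = 7.
Among the 5 still-open variables, 12 fits only t3 (and all 5 values in {6, 9, 10, 12, 13} must be used), so t3 = 12.

12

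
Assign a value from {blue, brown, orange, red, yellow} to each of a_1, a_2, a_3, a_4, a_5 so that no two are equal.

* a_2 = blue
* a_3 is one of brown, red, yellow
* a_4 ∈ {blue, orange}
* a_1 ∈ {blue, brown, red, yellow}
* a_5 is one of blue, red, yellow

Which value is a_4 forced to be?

orange

a_2's domain is down to {blue}, so a_2 = blue. Eliminate blue elsewhere: a_1, a_4, a_5.
So a_4 = orange.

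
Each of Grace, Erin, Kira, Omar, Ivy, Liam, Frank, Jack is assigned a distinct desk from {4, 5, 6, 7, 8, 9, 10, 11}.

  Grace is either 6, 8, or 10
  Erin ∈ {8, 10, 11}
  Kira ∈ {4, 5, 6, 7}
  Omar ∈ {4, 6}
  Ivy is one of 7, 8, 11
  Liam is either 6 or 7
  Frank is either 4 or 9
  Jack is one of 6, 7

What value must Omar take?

4

The 8 variables together cover exactly {4, 5, 6, 7, 8, 9, 10, 11} — 8 values for 8 variables — and 5 appears only in Kira's list, so Kira = 5.
The 7 still-open variables draw from only 7 values {4, 6, 7, 8, 9, 10, 11}, so each is used; only Frank can be 9, hence Frank = 9.
The 6 still-open variables together cover exactly {4, 6, 7, 8, 10, 11} — 6 values for 6 variables — and 4 appears only in Omar's list, so Omar = 4.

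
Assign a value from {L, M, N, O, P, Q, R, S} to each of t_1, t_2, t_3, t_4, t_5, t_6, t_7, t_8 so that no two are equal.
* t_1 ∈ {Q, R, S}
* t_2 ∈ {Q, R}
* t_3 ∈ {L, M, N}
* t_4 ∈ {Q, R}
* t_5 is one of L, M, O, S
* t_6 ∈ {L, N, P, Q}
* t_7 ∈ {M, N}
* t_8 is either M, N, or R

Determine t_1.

S

The 8 variables together cover exactly {L, M, N, O, P, Q, R, S} — 8 values for 8 variables — and O appears only in t_5's list, so t_5 = O.
The 7 still-open variables draw from only 7 values {L, M, N, P, Q, R, S}, so each is used; only t_6 can be P, hence t_6 = P.
The 6 still-open variables together cover exactly {L, M, N, Q, R, S} — 6 values for 6 variables — and L appears only in t_3's list, so t_3 = L.
The 5 still-open variables together cover exactly {M, N, Q, R, S} — 5 values for 5 variables — and S appears only in t_1's list, so t_1 = S.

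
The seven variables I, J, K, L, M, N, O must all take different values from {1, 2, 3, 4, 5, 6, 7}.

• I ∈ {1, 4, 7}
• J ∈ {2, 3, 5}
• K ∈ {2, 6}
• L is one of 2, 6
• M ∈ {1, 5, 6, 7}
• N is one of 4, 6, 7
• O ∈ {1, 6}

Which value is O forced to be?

The 7 variables draw from only 7 values {1, 2, 3, 4, 5, 6, 7}, so each is used; only J can be 3, hence J = 3.
Among the 6 still-open variables, 5 fits only M (and all 6 values in {1, 2, 4, 5, 6, 7} must be used), so M = 5.
K and L between them cover only {2, 6} — a naked pair. Remove those values from N, O.
So O = 1.

1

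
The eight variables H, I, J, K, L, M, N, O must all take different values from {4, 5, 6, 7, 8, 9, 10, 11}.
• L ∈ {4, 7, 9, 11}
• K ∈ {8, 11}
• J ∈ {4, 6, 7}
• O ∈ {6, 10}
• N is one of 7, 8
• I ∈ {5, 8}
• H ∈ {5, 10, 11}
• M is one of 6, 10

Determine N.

7

The 8 variables together cover exactly {4, 5, 6, 7, 8, 9, 10, 11} — 8 values for 8 variables — and 9 appears only in L's list, so L = 9.
Among the 7 still-open variables, 4 fits only J (and all 7 values in {4, 5, 6, 7, 8, 10, 11} must be used), so J = 4.
The 6 still-open variables draw from only 6 values {5, 6, 7, 8, 10, 11}, so each is used; only N can be 7, hence N = 7.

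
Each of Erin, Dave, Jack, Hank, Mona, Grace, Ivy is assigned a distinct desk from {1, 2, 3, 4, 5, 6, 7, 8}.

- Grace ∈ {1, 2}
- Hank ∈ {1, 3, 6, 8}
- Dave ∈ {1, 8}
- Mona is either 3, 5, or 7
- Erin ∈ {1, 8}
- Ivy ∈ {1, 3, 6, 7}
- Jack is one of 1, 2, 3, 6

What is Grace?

2

The 7 variables draw from only 7 values {1, 2, 3, 5, 6, 7, 8}, so each is used; only Mona can be 5, hence Mona = 5.
The 6 still-open variables draw from only 6 values {1, 2, 3, 6, 7, 8}, so each is used; only Ivy can be 7, hence Ivy = 7.
Erin and Dave share exactly the 2 values {1, 8}; by pigeonhole those values go to them, so strike 1, 8 from Jack, Hank, Grace.
So Grace = 2.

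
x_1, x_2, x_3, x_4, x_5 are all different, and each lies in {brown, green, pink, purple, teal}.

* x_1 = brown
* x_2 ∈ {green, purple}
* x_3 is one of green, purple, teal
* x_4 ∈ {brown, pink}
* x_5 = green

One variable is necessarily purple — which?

x_1 has just one choice, so x_1 = brown. Remove brown from x_4.
x_4's domain is down to {pink}, so x_4 = pink.
x_5 has just one choice, so x_5 = green. Strike green from x_2, x_3.
So purple goes to x_2.

x_2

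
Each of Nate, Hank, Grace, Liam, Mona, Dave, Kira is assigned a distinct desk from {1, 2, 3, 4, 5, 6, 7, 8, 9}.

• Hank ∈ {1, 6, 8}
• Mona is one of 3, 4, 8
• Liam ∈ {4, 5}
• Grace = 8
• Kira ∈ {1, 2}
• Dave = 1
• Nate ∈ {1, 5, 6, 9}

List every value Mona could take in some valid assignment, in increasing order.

Grace has just one choice, so Grace = 8. So Hank, Mona can't be 8.
Dave has just one choice, so Dave = 1. Strike 1 from Nate, Hank, Kira.
Kira must be 2 (only option left).
Hank's domain is down to {6}, so Hank = 6. Strike 6 from Nate.
No further eliminations apply; Mona can still be any of 3, 4.

3, 4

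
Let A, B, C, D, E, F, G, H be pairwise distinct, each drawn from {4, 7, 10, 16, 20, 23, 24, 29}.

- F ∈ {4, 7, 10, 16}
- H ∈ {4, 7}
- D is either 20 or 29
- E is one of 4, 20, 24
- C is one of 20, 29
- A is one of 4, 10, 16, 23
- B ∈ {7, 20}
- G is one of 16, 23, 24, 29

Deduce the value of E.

The 2 variables C and D are confined to {20, 29}, which locks those values in; drop them from B, E, G.
B must be 7 (only option left). Eliminate 7 elsewhere: F, H.
H's domain is down to {4}, so H = 4. Eliminate 4 elsewhere: A, E, F.
So E = 24.

24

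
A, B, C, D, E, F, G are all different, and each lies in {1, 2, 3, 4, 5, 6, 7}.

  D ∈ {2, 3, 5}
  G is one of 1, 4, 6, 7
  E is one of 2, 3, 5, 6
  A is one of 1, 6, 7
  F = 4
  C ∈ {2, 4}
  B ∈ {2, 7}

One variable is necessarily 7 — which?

F has just one choice, so F = 4. Eliminate 4 elsewhere: C, G.
That leaves C = 2. Eliminate 2 elsewhere: B, D, E.
So 7 goes to B.

B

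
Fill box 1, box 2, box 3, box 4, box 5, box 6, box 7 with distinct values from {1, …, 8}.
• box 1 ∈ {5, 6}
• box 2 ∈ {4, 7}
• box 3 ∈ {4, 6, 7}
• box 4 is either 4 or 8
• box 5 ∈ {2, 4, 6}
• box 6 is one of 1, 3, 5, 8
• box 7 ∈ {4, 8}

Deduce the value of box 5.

2

box 4 and box 7 between them cover only {4, 8} — a naked pair. Remove those values from box 2, box 3, box 5, box 6.
That leaves box 2 = 7. Strike 7 from box 3.
box 3 must be 6 (only option left). Eliminate 6 elsewhere: box 1, box 5.
So box 5 = 2.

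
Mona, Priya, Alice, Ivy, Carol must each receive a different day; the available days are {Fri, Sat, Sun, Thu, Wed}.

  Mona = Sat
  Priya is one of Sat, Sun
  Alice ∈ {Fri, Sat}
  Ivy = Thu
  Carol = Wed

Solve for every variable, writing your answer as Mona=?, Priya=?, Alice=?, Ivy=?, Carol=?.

Mona=Sat, Priya=Sun, Alice=Fri, Ivy=Thu, Carol=Wed

Mona must be Sat (only option left). Strike Sat from Priya, Alice.
Priya has just one choice, so Priya = Sun.
Alice must be Fri (only option left).
Ivy has just one choice, so Ivy = Thu.
Carol's domain is down to {Wed}, so Carol = Wed.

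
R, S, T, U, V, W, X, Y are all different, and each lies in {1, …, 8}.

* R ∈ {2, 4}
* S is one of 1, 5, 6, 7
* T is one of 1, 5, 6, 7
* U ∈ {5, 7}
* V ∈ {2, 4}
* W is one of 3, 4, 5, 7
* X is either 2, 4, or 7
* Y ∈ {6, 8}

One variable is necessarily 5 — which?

U

The 8 variables together cover exactly {1, 2, 3, 4, 5, 6, 7, 8} — 8 values for 8 variables — and 3 appears only in W's list, so W = 3.
The 7 still-open variables together cover exactly {1, 2, 4, 5, 6, 7, 8} — 7 values for 7 variables — and 8 appears only in Y's list, so Y = 8.
The 2 variables R and V are confined to {2, 4}, which locks those values in; drop them from X.
X has just one choice, so X = 7. So S, T, U can't be 7.
So 5 goes to U.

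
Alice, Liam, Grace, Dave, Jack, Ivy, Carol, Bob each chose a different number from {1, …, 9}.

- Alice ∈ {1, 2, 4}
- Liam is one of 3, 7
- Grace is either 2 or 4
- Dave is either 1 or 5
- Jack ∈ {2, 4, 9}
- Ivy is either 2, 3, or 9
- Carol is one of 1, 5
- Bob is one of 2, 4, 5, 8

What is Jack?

9

The 8 variables draw from only 8 values {1, 2, 3, 4, 5, 7, 8, 9}, so each is used; only Liam can be 7, hence Liam = 7.
The 7 still-open variables draw from only 7 values {1, 2, 3, 4, 5, 8, 9}, so each is used; only Ivy can be 3, hence Ivy = 3.
The 6 still-open variables together cover exactly {1, 2, 4, 5, 8, 9} — 6 values for 6 variables — and 8 appears only in Bob's list, so Bob = 8.
The 5 still-open variables draw from only 5 values {1, 2, 4, 5, 9}, so each is used; only Jack can be 9, hence Jack = 9.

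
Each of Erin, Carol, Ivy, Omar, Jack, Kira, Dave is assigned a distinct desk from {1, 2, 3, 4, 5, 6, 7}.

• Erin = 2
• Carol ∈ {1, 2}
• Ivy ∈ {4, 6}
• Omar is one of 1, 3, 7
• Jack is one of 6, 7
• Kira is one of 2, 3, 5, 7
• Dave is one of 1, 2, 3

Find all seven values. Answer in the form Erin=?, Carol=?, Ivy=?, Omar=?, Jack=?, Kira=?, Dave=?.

Erin's domain is down to {2}, so Erin = 2. Remove 2 from Carol, Kira, Dave.
Carol's domain is down to {1}, so Carol = 1. Eliminate 1 elsewhere: Omar, Dave.
That leaves Dave = 3. Strike 3 from Omar, Kira.
Omar must be 7 (only option left). Strike 7 from Jack, Kira.
Jack must be 6 (only option left). So Ivy can't be 6.
Kira must be 5 (only option left).
That leaves Ivy = 4.

Erin=2, Carol=1, Ivy=4, Omar=7, Jack=6, Kira=5, Dave=3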